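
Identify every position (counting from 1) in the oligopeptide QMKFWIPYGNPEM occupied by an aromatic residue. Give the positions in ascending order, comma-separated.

Matching residues: F4, W5, Y8.

4, 5, 8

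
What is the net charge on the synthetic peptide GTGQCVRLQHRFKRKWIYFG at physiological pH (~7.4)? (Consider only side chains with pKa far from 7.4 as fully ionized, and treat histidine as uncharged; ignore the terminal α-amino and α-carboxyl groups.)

+5

At pH ~7.4 the Lys and Arg side chains are protonated (+1), the Asp and Glu side chains are deprotonated (−1), and with His taken as neutral all other side chains carry no charge.
Positive (K, R): R7, R11, K13, R14, K15 → +5.
Negative (D, E): none → −0.
Net charge = (+5) + (−0) = +5.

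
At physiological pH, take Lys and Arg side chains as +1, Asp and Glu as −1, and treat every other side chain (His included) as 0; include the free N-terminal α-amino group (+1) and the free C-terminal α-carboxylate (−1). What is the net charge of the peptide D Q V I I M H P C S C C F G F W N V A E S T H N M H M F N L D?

-3

Positive (K, R): none → +0.
Negative (D, E): D1, E20, D31 → −3.
The N-terminus (+1) and C-terminus (−1) cancel.
Net charge = (+0) + (−3) = −3.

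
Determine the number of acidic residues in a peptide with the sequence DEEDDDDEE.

Aspartate (D) and glutamate (E) have carboxylic-acid side chains and are the acidic amino acids.
Matching residues: D1, E2, E3, D4, D5, D6, D7, E8, E9.

9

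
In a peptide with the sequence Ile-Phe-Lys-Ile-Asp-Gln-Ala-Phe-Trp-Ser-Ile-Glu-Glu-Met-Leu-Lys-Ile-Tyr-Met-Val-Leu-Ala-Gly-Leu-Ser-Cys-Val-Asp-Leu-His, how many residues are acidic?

Only D (aspartate) and E (glutamate) carry a side-chain carboxylic acid.
Matching residues: Asp5, Glu12, Glu13, Asp28.

4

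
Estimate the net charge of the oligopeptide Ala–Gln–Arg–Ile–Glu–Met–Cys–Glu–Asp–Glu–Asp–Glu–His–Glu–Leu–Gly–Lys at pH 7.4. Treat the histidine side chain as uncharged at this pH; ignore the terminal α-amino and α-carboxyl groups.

-5

The side chains ionized at physiological pH are Lys/Arg (+1) and Asp/Glu (−1); with His treated as neutral, nothing else contributes.
Positive (K, R): Arg3, Lys17 → +2.
Negative (D, E): Glu5, Glu8, Asp9, Glu10, Asp11, Glu12, Glu14 → −7.
Net charge = (+2) + (−7) = −5.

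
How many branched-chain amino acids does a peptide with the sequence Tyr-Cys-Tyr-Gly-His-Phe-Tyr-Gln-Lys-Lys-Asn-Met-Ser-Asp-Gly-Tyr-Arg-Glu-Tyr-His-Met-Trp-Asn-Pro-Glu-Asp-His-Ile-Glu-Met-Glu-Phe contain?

Valine (V), leucine (L), and isoleucine (I) are the branched-chain amino acids.
Matching residues: Ile28.

1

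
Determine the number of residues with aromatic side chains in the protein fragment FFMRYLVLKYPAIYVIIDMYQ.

6

F, W, and Y each carry an aromatic ring on the side chain.
Matching residues: F1, F2, Y5, Y10, Y14, Y20.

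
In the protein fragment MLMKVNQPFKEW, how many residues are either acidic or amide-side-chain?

3

Acidic: D, E. Amide-side-chain: N, Q.
Acidic residues here: E11 (1).
Amide-side-chain residues here: N6, Q7 (2).
The two groups share no amino acid, so total = 1 + 2 = 3.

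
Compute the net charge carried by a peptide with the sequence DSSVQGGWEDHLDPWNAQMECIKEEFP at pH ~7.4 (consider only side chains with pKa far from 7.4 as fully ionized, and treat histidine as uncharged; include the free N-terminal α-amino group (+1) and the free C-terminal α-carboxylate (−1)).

The side chains ionized at physiological pH are Lys/Arg (+1) and Asp/Glu (−1); with His treated as neutral, nothing else contributes.
Positive (K, R): K23 → +1.
Negative (D, E): D1, E9, D10, D13, E20, E24, E25 → −7.
The N-terminus (+1) and C-terminus (−1) cancel.
Net charge = (+1) + (−7) = −6.

-6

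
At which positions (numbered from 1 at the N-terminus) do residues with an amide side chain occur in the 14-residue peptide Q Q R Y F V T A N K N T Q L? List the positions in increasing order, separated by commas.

1, 2, 9, 11, 13

Only N (asparagine) and Q (glutamine) carry a side-chain carboxamide.
Matching residues: Q1, Q2, N9, N11, Q13.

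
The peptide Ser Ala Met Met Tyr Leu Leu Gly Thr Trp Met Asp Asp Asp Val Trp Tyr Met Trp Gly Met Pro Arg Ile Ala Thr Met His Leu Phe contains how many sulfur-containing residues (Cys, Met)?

6

Matching residues: Met3, Met4, Met11, Met18, Met21, Met27.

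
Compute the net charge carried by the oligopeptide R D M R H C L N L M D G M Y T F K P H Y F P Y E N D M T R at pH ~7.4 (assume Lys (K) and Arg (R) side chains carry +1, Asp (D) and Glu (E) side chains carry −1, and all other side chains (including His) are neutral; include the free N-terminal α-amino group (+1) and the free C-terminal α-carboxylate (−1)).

Positive (K, R): R1, R4, K17, R29 → +4.
Negative (D, E): D2, D11, E24, D26 → −4.
The N-terminus (+1) and C-terminus (−1) cancel.
Net charge = (+4) + (−4) = 0.

0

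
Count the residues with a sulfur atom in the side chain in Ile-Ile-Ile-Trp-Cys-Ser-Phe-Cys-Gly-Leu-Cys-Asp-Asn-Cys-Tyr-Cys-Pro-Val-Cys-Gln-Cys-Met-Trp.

8

Only Cys (C) and Met (M) have a sulfur atom in the side chain.
Matching residues: Cys5, Cys8, Cys11, Cys14, Cys16, Cys19, Cys21, Met22.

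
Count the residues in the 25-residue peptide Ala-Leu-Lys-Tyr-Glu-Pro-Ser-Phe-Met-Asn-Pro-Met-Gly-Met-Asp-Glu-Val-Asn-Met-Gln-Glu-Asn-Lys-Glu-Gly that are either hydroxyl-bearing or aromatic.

Hydroxyl-bearing: S, T, Y. Aromatic: F, W, Y.
Hydroxyl-bearing residues here: Tyr4, Ser7 (2).
Aromatic residues here: Tyr4, Phe8 (2).
Y is in both groups, so the 1 Y residue must not be double-counted.
Total = 2 + 2 − 1 = 3.

3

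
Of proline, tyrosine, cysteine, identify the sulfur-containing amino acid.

The sulfur-bearing residues are cysteine (–SH) and methionine (–S–CH₃).
Of the listed options, only cysteine belongs to this group.

cysteine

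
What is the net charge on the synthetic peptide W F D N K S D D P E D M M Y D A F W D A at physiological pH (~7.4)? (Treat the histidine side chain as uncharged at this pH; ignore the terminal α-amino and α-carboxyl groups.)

-6

The side chains ionized at physiological pH are Lys/Arg (+1) and Asp/Glu (−1); with His treated as neutral, nothing else contributes.
Positive (K, R): K5 → +1.
Negative (D, E): D3, D7, D8, E10, D11, D15, D19 → −7.
Net charge = (+1) + (−7) = −6.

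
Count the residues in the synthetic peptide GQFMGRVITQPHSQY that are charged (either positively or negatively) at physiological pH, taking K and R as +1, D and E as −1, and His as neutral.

Charged side chains at pH ~7.4: K, R (positive); D, E (negative).
Matching residues: R6.

1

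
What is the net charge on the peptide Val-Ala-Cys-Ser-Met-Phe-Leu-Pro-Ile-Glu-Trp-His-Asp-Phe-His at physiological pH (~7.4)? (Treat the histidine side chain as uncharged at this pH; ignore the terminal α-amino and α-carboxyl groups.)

Near pH 7.4, K and R contribute +1 each, D and E contribute −1 each, and every other side chain (His included, as stated) is uncharged.
Positive (K, R): none → +0.
Negative (D, E): Glu10, Asp13 → −2.
Net charge = (+0) + (−2) = −2.

-2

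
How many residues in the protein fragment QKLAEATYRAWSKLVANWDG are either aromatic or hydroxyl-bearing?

Aromatic: F, W, Y. Hydroxyl-bearing: S, T, Y.
Aromatic residues here: Y8, W11, W18 (3).
Hydroxyl-bearing residues here: T7, Y8, S12 (3).
Y is in both groups, so the 1 Y residue must not be double-counted.
Total = 3 + 3 − 1 = 5.

5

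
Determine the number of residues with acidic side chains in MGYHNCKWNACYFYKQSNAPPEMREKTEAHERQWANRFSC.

4

Only D (aspartate) and E (glutamate) carry a side-chain carboxylic acid.
Matching residues: E22, E25, E28, E31.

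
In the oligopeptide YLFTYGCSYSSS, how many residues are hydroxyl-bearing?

S, T, and Y are the three residues with a side-chain hydroxyl.
Matching residues: Y1, T4, Y5, S8, Y9, S10, S11, S12.

8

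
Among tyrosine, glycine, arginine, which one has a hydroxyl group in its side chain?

S, T, and Y are the three residues with a side-chain hydroxyl.
Of the listed options, only tyrosine belongs to this group.

tyrosine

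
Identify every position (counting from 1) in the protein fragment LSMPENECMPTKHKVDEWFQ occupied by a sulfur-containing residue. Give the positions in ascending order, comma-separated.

Only Cys (C) and Met (M) have a sulfur atom in the side chain.
Matching residues: M3, C8, M9.

3, 8, 9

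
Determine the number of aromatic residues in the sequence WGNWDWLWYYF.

The aromatic amino acids are Phe (F, benzyl), Trp (W, indole), and Tyr (Y, phenol).
Matching residues: W1, W4, W6, W8, Y9, Y10, F11.

7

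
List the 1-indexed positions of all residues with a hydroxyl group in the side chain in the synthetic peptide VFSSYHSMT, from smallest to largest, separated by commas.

Serine (S), threonine (T), and tyrosine (Y) each carry a hydroxyl group on the side chain.
Matching residues: S3, S4, Y5, S7, T9.

3, 4, 5, 7, 9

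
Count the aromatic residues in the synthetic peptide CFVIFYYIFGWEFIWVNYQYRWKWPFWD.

F, W, and Y each carry an aromatic ring on the side chain.
Matching residues: F2, F5, Y6, Y7, F9, W11, F13, W15, Y18, Y20, W22, W24, F26, W27.

14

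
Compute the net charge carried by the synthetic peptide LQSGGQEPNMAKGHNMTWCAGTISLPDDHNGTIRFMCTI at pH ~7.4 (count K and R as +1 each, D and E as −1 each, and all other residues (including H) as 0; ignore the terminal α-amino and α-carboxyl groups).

-1

Positive (K, R): K12, R34 → +2.
Negative (D, E): E7, D27, D28 → −3.
Net charge = (+2) + (−3) = −1.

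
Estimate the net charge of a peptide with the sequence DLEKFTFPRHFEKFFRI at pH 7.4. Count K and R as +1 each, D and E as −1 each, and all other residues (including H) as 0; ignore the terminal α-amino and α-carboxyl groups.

+1

Positive (K, R): K4, R9, K13, R16 → +4.
Negative (D, E): D1, E3, E12 → −3.
Net charge = (+4) + (−3) = +1.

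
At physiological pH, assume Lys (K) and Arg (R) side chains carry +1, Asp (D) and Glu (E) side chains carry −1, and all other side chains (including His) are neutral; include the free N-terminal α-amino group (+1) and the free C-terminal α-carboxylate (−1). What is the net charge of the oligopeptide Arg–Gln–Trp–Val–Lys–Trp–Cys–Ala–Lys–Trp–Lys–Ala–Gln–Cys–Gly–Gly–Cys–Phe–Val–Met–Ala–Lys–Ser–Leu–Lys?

Positive (K, R): Arg1, Lys5, Lys9, Lys11, Lys22, Lys25 → +6.
Negative (D, E): none → −0.
The N-terminus (+1) and C-terminus (−1) cancel.
Net charge = (+6) + (−0) = +6.

+6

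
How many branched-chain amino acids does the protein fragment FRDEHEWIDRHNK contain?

1

The BCAAs are Val, Leu, and Ile — aliphatic side chains with a branch point.
Matching residues: I8.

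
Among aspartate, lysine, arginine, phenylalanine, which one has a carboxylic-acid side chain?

Aspartate (D) and glutamate (E) have carboxylic-acid side chains and are the acidic amino acids.
Of the listed options, only aspartate belongs to this group.

aspartate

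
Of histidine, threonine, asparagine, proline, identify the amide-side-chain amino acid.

asparagine

Only N (asparagine) and Q (glutamine) carry a side-chain carboxamide.
Of the listed options, only asparagine belongs to this group.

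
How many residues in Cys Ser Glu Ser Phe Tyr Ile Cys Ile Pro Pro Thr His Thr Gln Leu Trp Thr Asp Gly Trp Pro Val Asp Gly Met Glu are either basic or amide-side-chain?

2

Basic: H, K, R. Amide-side-chain: N, Q.
Basic residues here: His13 (1).
Amide-side-chain residues here: Gln15 (1).
The two groups share no amino acid, so total = 1 + 1 = 2.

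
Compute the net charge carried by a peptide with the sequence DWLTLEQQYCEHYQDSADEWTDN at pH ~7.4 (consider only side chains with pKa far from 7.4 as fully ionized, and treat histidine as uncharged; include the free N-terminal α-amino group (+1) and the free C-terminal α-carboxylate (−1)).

The side chains ionized at physiological pH are Lys/Arg (+1) and Asp/Glu (−1); with His treated as neutral, nothing else contributes.
Positive (K, R): none → +0.
Negative (D, E): D1, E6, E11, D15, D18, E19, D22 → −7.
The N-terminus (+1) and C-terminus (−1) cancel.
Net charge = (+0) + (−7) = −7.

-7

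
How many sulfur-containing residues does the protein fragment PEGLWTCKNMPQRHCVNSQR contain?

3

Cysteine (C, thiol) and methionine (M, thioether) are the two sulfur-containing amino acids.
Matching residues: C7, M10, C15.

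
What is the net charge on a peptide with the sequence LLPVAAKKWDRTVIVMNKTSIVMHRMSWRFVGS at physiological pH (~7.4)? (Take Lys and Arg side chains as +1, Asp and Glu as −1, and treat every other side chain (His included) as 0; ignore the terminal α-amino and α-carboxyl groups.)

+5

Positive (K, R): K7, K8, R11, K18, R25, R29 → +6.
Negative (D, E): D10 → −1.
Net charge = (+6) + (−1) = +5.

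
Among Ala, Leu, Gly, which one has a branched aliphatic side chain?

The BCAAs are Val, Leu, and Ile — aliphatic side chains with a branch point.
Of the listed options, only Leu belongs to this group.

Leu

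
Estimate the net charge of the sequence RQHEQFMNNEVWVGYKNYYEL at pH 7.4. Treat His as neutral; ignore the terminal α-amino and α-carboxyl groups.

-1

Near pH 7.4, K and R contribute +1 each, D and E contribute −1 each, and every other side chain (His included, as stated) is uncharged.
Positive (K, R): R1, K16 → +2.
Negative (D, E): E4, E10, E20 → −3.
Net charge = (+2) + (−3) = −1.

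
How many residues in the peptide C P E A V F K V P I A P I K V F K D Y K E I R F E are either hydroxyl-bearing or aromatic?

Hydroxyl-bearing: S, T, Y. Aromatic: F, W, Y.
Hydroxyl-bearing residues here: Y19 (1).
Aromatic residues here: F6, F16, Y19, F24 (4).
Y is in both groups, so the 1 Y residue must not be double-counted.
Total = 1 + 4 − 1 = 4.

4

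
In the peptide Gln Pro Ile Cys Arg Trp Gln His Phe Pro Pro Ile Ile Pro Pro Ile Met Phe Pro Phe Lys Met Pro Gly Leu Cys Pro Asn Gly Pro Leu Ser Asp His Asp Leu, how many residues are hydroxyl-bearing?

The –OH-bearing residues are Ser, Thr (aliphatic alcohols), and Tyr (phenol).
Matching residues: Ser32.

1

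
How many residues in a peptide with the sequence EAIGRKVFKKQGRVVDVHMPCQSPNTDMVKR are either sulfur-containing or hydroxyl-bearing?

5

Sulfur-containing: C, M. Hydroxyl-bearing: S, T, Y.
Sulfur-containing residues here: M19, C21, M28 (3).
Hydroxyl-bearing residues here: S23, T26 (2).
The two groups share no amino acid, so total = 3 + 2 = 5.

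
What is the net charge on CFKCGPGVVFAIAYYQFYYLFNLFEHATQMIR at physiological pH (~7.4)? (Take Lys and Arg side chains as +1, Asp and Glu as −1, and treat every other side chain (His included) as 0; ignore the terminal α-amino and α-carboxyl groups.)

+1

Positive (K, R): K3, R32 → +2.
Negative (D, E): E25 → −1.
Net charge = (+2) + (−1) = +1.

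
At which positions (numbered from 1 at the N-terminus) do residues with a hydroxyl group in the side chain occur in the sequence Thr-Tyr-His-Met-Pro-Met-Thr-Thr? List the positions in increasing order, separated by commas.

1, 2, 7, 8

Serine (S), threonine (T), and tyrosine (Y) each carry a hydroxyl group on the side chain.
Matching residues: Thr1, Tyr2, Thr7, Thr8.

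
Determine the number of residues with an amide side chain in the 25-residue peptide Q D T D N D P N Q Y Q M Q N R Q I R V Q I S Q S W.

Only N (asparagine) and Q (glutamine) carry a side-chain carboxamide.
Matching residues: Q1, N5, N8, Q9, Q11, Q13, N14, Q16, Q20, Q23.

10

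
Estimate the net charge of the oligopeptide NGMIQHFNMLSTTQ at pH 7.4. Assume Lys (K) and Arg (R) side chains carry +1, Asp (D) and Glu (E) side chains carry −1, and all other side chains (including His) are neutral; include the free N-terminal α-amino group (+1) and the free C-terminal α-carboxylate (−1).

Positive (K, R): none → +0.
Negative (D, E): none → −0.
The N-terminus (+1) and C-terminus (−1) cancel.
Net charge = (+0) + (−0) = 0.

0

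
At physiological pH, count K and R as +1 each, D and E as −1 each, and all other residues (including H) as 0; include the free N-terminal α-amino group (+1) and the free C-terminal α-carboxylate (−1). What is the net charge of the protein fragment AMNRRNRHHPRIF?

+4

Positive (K, R): R4, R5, R7, R11 → +4.
Negative (D, E): none → −0.
The N-terminus (+1) and C-terminus (−1) cancel.
Net charge = (+4) + (−0) = +4.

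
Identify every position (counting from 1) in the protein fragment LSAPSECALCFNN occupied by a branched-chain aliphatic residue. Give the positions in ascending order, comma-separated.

1, 9

V, L, and I make up the branched-chain aliphatic group.
Matching residues: L1, L9.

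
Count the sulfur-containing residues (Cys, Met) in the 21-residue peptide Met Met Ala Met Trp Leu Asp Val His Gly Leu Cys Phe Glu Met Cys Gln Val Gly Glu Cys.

Matching residues: Met1, Met2, Met4, Cys12, Met15, Cys16, Cys21.

7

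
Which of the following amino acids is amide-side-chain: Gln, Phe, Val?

The amide-side-chain residues are Asn (N) and Gln (Q).
Of the listed options, only Gln belongs to this group.

Gln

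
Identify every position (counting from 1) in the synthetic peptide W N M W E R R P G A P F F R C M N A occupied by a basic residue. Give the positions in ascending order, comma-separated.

Matching residues: R6, R7, R14.

6, 7, 14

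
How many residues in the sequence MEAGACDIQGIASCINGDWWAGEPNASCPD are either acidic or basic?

5

Acidic: D, E. Basic: H, K, R.
Acidic residues here: E2, D7, D18, E23, D30 (5).
Basic residues here: none (0).
The two groups share no amino acid, so total = 5 + 0 = 5.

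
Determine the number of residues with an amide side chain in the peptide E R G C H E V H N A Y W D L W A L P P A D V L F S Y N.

Asparagine (N) and glutamine (Q) have uncharged amide side chains.
Matching residues: N9, N27.

2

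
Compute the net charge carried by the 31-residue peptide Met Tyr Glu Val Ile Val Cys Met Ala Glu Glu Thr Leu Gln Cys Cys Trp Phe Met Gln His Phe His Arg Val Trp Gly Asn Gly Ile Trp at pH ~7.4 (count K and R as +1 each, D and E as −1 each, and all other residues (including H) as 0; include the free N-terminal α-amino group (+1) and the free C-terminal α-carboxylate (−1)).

-2

Positive (K, R): Arg24 → +1.
Negative (D, E): Glu3, Glu10, Glu11 → −3.
The N-terminus (+1) and C-terminus (−1) cancel.
Net charge = (+1) + (−3) = −2.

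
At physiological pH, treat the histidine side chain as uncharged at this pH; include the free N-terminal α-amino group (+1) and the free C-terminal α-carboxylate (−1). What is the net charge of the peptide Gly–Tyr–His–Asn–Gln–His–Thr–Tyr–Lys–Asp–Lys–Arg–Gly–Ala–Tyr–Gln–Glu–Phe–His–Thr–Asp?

0

Near pH 7.4, K and R contribute +1 each, D and E contribute −1 each, and every other side chain (His included, as stated) is uncharged.
Positive (K, R): Lys9, Lys11, Arg12 → +3.
Negative (D, E): Asp10, Glu17, Asp21 → −3.
The N-terminus (+1) and C-terminus (−1) cancel.
Net charge = (+3) + (−3) = 0.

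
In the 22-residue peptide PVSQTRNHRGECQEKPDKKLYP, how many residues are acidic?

The acidic residues are Asp (D) and Glu (E), whose side chains end in a carboxylate group.
Matching residues: E11, E14, D17.

3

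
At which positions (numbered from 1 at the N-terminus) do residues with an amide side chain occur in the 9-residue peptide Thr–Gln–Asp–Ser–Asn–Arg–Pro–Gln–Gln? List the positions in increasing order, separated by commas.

The amide-side-chain residues are Asn (N) and Gln (Q).
Matching residues: Gln2, Asn5, Gln8, Gln9.

2, 5, 8, 9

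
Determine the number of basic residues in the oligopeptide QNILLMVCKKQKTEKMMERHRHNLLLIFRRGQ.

The basic amino acids are Lys (K), Arg (R), and His (H).
Matching residues: K9, K10, K12, K15, R19, H20, R21, H22, R29, R30.

10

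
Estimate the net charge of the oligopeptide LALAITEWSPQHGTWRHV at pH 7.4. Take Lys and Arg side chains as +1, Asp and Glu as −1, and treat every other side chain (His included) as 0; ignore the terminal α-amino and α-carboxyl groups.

0

Positive (K, R): R16 → +1.
Negative (D, E): E7 → −1.
Net charge = (+1) + (−1) = 0.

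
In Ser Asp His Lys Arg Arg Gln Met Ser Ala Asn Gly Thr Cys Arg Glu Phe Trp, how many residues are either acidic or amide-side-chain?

Acidic: D, E. Amide-side-chain: N, Q.
Acidic residues here: Asp2, Glu16 (2).
Amide-side-chain residues here: Gln7, Asn11 (2).
The two groups share no amino acid, so total = 2 + 2 = 4.

4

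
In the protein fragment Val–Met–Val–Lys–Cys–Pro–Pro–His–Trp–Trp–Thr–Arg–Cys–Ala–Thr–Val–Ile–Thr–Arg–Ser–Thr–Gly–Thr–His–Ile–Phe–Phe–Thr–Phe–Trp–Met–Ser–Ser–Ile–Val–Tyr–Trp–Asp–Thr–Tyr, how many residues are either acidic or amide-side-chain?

Acidic: D, E. Amide-side-chain: N, Q.
Acidic residues here: Asp38 (1).
Amide-side-chain residues here: none (0).
The two groups share no amino acid, so total = 1 + 0 = 1.

1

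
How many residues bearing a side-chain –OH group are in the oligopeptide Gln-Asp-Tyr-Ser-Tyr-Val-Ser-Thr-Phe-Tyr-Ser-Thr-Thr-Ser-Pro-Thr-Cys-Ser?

The –OH-bearing residues are Ser, Thr (aliphatic alcohols), and Tyr (phenol).
Matching residues: Tyr3, Ser4, Tyr5, Ser7, Thr8, Tyr10, Ser11, Thr12, Thr13, Ser14, Thr16, Ser18.

12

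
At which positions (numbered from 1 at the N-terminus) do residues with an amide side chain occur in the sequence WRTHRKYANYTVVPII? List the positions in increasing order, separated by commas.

Asparagine (N) and glutamine (Q) have uncharged amide side chains.
Matching residues: N9.

9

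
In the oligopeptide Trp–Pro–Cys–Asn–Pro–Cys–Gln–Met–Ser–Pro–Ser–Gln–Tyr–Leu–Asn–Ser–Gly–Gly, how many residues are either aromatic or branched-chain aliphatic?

Aromatic: F, W, Y. Branched-chain aliphatic: I, L, V.
Aromatic residues here: Trp1, Tyr13 (2).
Branched-chain aliphatic residues here: Leu14 (1).
The two groups share no amino acid, so total = 2 + 1 = 3.

3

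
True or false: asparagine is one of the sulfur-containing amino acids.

The sulfur-bearing residues are cysteine (–SH) and methionine (–S–CH₃).
Asparagine is not in this group.

False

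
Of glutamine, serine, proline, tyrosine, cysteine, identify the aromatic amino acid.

tyrosine

The aromatic amino acids are Phe (F, benzyl), Trp (W, indole), and Tyr (Y, phenol).
Of the listed options, only tyrosine belongs to this group.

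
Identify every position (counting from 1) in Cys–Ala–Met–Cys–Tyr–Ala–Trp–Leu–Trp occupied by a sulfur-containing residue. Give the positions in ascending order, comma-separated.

Matching residues: Cys1, Met3, Cys4.

1, 3, 4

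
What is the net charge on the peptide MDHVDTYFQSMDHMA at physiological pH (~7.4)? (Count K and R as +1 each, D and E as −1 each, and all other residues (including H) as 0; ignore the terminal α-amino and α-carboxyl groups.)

Positive (K, R): none → +0.
Negative (D, E): D2, D5, D12 → −3.
Net charge = (+0) + (−3) = −3.

-3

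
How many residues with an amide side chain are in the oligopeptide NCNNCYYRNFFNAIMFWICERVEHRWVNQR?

7

The amide-side-chain residues are Asn (N) and Gln (Q).
Matching residues: N1, N3, N4, N9, N12, N28, Q29.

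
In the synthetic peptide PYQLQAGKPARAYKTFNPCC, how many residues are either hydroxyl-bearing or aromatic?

4

Hydroxyl-bearing: S, T, Y. Aromatic: F, W, Y.
Hydroxyl-bearing residues here: Y2, Y13, T15 (3).
Aromatic residues here: Y2, Y13, F16 (3).
Y is in both groups, so the 2 Y residues must not be double-counted.
Total = 3 + 3 − 2 = 4.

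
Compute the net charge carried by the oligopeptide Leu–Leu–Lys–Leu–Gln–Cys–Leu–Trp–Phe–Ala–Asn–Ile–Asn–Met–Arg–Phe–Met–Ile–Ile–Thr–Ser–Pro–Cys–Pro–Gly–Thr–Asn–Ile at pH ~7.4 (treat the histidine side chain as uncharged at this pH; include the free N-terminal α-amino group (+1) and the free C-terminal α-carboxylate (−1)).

Near pH 7.4, K and R contribute +1 each, D and E contribute −1 each, and every other side chain (His included, as stated) is uncharged.
Positive (K, R): Lys3, Arg15 → +2.
Negative (D, E): none → −0.
The N-terminus (+1) and C-terminus (−1) cancel.
Net charge = (+2) + (−0) = +2.

+2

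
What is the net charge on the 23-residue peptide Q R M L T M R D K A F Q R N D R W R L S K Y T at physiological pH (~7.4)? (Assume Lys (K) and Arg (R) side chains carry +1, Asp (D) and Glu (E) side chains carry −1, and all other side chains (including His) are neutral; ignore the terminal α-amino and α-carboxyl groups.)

Positive (K, R): R2, R7, K9, R13, R16, R18, K21 → +7.
Negative (D, E): D8, D15 → −2.
Net charge = (+7) + (−2) = +5.

+5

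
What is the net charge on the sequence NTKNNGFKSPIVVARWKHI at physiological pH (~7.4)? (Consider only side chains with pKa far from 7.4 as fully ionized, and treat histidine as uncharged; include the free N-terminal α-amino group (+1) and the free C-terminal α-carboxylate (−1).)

+4

Near pH 7.4, K and R contribute +1 each, D and E contribute −1 each, and every other side chain (His included, as stated) is uncharged.
Positive (K, R): K3, K8, R15, K17 → +4.
Negative (D, E): none → −0.
The N-terminus (+1) and C-terminus (−1) cancel.
Net charge = (+4) + (−0) = +4.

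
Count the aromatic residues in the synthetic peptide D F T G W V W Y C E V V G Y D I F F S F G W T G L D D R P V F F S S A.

11

The aromatic amino acids are Phe (F, benzyl), Trp (W, indole), and Tyr (Y, phenol).
Matching residues: F2, W5, W7, Y8, Y14, F17, F18, F20, W22, F31, F32.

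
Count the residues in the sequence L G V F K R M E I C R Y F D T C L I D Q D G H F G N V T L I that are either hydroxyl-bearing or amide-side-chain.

5

Hydroxyl-bearing: S, T, Y. Amide-side-chain: N, Q.
Hydroxyl-bearing residues here: Y12, T15, T28 (3).
Amide-side-chain residues here: Q20, N26 (2).
The two groups share no amino acid, so total = 3 + 2 = 5.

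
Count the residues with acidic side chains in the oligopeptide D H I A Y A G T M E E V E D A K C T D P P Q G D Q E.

8

Aspartate (D) and glutamate (E) have carboxylic-acid side chains and are the acidic amino acids.
Matching residues: D1, E10, E11, E13, D14, D19, D24, E26.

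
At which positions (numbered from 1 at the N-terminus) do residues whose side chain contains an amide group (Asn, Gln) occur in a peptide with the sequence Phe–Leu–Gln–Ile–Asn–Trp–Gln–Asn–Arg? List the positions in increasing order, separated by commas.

3, 5, 7, 8

Matching residues: Gln3, Asn5, Gln7, Asn8.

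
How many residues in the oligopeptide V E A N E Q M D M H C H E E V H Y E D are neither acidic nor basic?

9

Acidic: D, E. Basic: K, R, H. All other residues are neither.
Matching residues: V1, A3, N4, Q6, M7, M9, C11, V15, Y17.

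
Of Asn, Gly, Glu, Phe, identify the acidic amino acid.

Only D (aspartate) and E (glutamate) carry a side-chain carboxylic acid.
Of the listed options, only Glu belongs to this group.

Glu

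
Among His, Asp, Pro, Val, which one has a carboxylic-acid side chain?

The acidic residues are Asp (D) and Glu (E), whose side chains end in a carboxylate group.
Of the listed options, only Asp belongs to this group.

Asp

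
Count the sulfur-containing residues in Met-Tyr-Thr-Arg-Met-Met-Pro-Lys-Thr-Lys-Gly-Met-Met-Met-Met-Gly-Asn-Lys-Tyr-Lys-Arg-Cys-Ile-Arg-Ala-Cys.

9

The sulfur-bearing residues are cysteine (–SH) and methionine (–S–CH₃).
Matching residues: Met1, Met5, Met6, Met12, Met13, Met14, Met15, Cys22, Cys26.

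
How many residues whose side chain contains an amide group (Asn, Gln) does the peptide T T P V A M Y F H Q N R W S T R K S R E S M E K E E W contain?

Matching residues: Q10, N11.

2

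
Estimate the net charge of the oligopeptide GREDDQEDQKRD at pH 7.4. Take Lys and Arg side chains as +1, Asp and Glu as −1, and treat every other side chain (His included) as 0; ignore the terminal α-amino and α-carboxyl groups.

-3

Positive (K, R): R2, K10, R11 → +3.
Negative (D, E): E3, D4, D5, E7, D8, D12 → −6.
Net charge = (+3) + (−6) = −3.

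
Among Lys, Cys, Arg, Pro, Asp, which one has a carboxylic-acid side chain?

Asp

Aspartate (D) and glutamate (E) have carboxylic-acid side chains and are the acidic amino acids.
Of the listed options, only Asp belongs to this group.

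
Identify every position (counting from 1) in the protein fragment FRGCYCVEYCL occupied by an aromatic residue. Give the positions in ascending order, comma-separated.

1, 5, 9

Phenylalanine (F), tryptophan (W), and tyrosine (Y) have aromatic ring side chains.
Matching residues: F1, Y5, Y9.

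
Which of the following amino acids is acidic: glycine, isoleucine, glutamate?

Only D (aspartate) and E (glutamate) carry a side-chain carboxylic acid.
Of the listed options, only glutamate belongs to this group.

glutamate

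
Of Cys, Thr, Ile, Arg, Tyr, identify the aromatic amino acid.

The aromatic amino acids are Phe (F, benzyl), Trp (W, indole), and Tyr (Y, phenol).
Of the listed options, only Tyr belongs to this group.

Tyr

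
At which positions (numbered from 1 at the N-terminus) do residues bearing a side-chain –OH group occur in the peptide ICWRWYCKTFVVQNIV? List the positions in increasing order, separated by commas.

Serine (S), threonine (T), and tyrosine (Y) each carry a hydroxyl group on the side chain.
Matching residues: Y6, T9.

6, 9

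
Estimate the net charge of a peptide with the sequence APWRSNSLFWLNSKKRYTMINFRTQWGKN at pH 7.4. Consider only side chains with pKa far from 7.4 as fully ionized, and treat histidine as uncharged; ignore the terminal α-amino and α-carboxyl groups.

Near pH 7.4, K and R contribute +1 each, D and E contribute −1 each, and every other side chain (His included, as stated) is uncharged.
Positive (K, R): R4, K14, K15, R16, R23, K28 → +6.
Negative (D, E): none → −0.
Net charge = (+6) + (−0) = +6.

+6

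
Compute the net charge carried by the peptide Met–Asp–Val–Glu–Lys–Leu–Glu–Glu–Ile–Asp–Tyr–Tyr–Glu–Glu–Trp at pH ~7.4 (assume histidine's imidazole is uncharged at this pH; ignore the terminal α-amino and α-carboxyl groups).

-6

The side chains ionized at physiological pH are Lys/Arg (+1) and Asp/Glu (−1); with His treated as neutral, nothing else contributes.
Positive (K, R): Lys5 → +1.
Negative (D, E): Asp2, Glu4, Glu7, Glu8, Asp10, Glu13, Glu14 → −7.
Net charge = (+1) + (−7) = −6.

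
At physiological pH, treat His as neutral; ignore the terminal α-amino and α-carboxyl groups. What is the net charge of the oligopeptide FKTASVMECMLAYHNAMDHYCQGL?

-1

Near pH 7.4, K and R contribute +1 each, D and E contribute −1 each, and every other side chain (His included, as stated) is uncharged.
Positive (K, R): K2 → +1.
Negative (D, E): E8, D18 → −2.
Net charge = (+1) + (−2) = −1.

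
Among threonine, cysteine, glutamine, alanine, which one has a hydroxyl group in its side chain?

threonine

The –OH-bearing residues are Ser, Thr (aliphatic alcohols), and Tyr (phenol).
Of the listed options, only threonine belongs to this group.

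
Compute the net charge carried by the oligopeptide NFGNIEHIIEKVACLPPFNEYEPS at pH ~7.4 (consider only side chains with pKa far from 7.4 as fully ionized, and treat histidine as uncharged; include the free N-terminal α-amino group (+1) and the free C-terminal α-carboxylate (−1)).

-3

Near pH 7.4, K and R contribute +1 each, D and E contribute −1 each, and every other side chain (His included, as stated) is uncharged.
Positive (K, R): K11 → +1.
Negative (D, E): E6, E10, E20, E22 → −4.
The N-terminus (+1) and C-terminus (−1) cancel.
Net charge = (+1) + (−4) = −3.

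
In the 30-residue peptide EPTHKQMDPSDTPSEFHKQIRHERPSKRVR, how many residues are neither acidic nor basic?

15

Acidic: D, E. Basic: K, R, H. All other residues are neither.
Matching residues: P2, T3, Q6, M7, P9, S10, T12, P13, S14, F16, Q19, I20, P25, S26, V29.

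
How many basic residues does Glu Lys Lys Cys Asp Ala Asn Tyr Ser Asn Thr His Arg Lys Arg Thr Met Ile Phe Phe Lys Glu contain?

7

The basic amino acids are Lys (K), Arg (R), and His (H).
Matching residues: Lys2, Lys3, His12, Arg13, Lys14, Arg15, Lys21.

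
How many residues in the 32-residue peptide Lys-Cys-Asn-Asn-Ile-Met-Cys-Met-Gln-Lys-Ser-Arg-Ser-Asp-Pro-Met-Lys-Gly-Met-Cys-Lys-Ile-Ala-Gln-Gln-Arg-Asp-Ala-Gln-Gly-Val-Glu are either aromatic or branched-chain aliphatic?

Aromatic: F, W, Y. Branched-chain aliphatic: I, L, V.
Aromatic residues here: none (0).
Branched-chain aliphatic residues here: Ile5, Ile22, Val31 (3).
The two groups share no amino acid, so total = 0 + 3 = 3.

3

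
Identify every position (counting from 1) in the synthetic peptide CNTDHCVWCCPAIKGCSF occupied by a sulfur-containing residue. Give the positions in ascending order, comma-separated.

The sulfur-bearing residues are cysteine (–SH) and methionine (–S–CH₃).
Matching residues: C1, C6, C9, C10, C16.

1, 6, 9, 10, 16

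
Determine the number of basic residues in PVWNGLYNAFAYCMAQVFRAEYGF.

1

K, R, and H are the three residues with basic side chains (ε-amine, guanidinium, and imidazole respectively).
Matching residues: R19.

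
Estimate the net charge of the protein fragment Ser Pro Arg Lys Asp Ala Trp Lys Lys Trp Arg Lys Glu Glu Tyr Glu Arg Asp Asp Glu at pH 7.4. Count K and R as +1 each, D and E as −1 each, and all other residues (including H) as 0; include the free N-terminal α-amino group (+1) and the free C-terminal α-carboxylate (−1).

Positive (K, R): Arg3, Lys4, Lys8, Lys9, Arg11, Lys12, Arg17 → +7.
Negative (D, E): Asp5, Glu13, Glu14, Glu16, Asp18, Asp19, Glu20 → −7.
The N-terminus (+1) and C-terminus (−1) cancel.
Net charge = (+7) + (−7) = 0.

0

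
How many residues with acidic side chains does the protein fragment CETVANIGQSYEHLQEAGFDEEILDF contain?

7

Aspartate (D) and glutamate (E) have carboxylic-acid side chains and are the acidic amino acids.
Matching residues: E2, E12, E16, D20, E21, E22, D25.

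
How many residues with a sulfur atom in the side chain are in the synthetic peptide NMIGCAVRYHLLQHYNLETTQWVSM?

Only Cys (C) and Met (M) have a sulfur atom in the side chain.
Matching residues: M2, C5, M25.

3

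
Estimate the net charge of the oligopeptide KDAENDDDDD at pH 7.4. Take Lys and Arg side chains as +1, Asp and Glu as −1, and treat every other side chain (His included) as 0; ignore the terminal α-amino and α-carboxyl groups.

-6

Positive (K, R): K1 → +1.
Negative (D, E): D2, E4, D6, D7, D8, D9, D10 → −7.
Net charge = (+1) + (−7) = −6.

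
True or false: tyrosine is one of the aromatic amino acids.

The aromatic amino acids are Phe (F, benzyl), Trp (W, indole), and Tyr (Y, phenol).
Tyrosine is in this group.

True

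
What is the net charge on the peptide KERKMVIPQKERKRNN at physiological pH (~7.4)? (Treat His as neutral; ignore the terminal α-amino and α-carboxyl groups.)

+5

At pH ~7.4 the Lys and Arg side chains are protonated (+1), the Asp and Glu side chains are deprotonated (−1), and with His taken as neutral all other side chains carry no charge.
Positive (K, R): K1, R3, K4, K10, R12, K13, R14 → +7.
Negative (D, E): E2, E11 → −2.
Net charge = (+7) + (−2) = +5.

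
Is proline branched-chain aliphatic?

No

The BCAAs are Val, Leu, and Ile — aliphatic side chains with a branch point.
Proline is not in this group.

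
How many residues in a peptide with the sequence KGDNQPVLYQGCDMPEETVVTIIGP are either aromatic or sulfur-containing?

3

Aromatic: F, W, Y. Sulfur-containing: C, M.
Aromatic residues here: Y9 (1).
Sulfur-containing residues here: C12, M14 (2).
The two groups share no amino acid, so total = 1 + 2 = 3.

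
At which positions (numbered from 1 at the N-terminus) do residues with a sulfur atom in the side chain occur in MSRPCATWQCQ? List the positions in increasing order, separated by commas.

1, 5, 10

The sulfur-bearing residues are cysteine (–SH) and methionine (–S–CH₃).
Matching residues: M1, C5, C10.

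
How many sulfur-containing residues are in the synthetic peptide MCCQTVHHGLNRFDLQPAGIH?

The sulfur-bearing residues are cysteine (–SH) and methionine (–S–CH₃).
Matching residues: M1, C2, C3.

3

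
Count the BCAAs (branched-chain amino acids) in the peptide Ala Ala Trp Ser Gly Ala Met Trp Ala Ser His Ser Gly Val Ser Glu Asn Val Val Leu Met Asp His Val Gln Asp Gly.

5

The BCAAs are Val, Leu, and Ile — aliphatic side chains with a branch point.
Matching residues: Val14, Val18, Val19, Leu20, Val24.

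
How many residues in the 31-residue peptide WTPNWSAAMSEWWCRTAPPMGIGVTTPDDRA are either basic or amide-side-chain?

3

Basic: H, K, R. Amide-side-chain: N, Q.
Basic residues here: R15, R30 (2).
Amide-side-chain residues here: N4 (1).
The two groups share no amino acid, so total = 2 + 1 = 3.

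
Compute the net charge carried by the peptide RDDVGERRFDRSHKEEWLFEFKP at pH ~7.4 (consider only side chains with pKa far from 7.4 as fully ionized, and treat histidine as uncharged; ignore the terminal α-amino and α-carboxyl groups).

-1

Near pH 7.4, K and R contribute +1 each, D and E contribute −1 each, and every other side chain (His included, as stated) is uncharged.
Positive (K, R): R1, R7, R8, R11, K14, K22 → +6.
Negative (D, E): D2, D3, E6, D10, E15, E16, E20 → −7.
Net charge = (+6) + (−7) = −1.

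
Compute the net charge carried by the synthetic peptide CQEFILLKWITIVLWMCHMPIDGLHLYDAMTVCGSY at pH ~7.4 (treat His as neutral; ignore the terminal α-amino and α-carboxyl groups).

-2

The side chains ionized at physiological pH are Lys/Arg (+1) and Asp/Glu (−1); with His treated as neutral, nothing else contributes.
Positive (K, R): K8 → +1.
Negative (D, E): E3, D22, D28 → −3.
Net charge = (+1) + (−3) = −2.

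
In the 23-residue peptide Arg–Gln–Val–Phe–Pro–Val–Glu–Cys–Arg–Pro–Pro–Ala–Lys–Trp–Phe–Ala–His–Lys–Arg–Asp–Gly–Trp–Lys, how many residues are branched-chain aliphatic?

2

V, L, and I make up the branched-chain aliphatic group.
Matching residues: Val3, Val6.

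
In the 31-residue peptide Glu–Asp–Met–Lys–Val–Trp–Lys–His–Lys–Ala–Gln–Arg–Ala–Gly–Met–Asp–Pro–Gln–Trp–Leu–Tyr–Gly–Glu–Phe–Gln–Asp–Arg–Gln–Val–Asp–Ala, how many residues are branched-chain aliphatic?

3

The BCAAs are Val, Leu, and Ile — aliphatic side chains with a branch point.
Matching residues: Val5, Leu20, Val29.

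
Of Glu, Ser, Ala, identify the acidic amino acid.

The acidic residues are Asp (D) and Glu (E), whose side chains end in a carboxylate group.
Of the listed options, only Glu belongs to this group.

Glu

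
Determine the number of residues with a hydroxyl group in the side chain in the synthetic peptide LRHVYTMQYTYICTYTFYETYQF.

11

S, T, and Y are the three residues with a side-chain hydroxyl.
Matching residues: Y5, T6, Y9, T10, Y11, T14, Y15, T16, Y18, T20, Y21.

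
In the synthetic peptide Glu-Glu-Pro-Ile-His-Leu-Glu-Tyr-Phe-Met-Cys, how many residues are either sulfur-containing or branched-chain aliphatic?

Sulfur-containing: C, M. Branched-chain aliphatic: I, L, V.
Sulfur-containing residues here: Met10, Cys11 (2).
Branched-chain aliphatic residues here: Ile4, Leu6 (2).
The two groups share no amino acid, so total = 2 + 2 = 4.

4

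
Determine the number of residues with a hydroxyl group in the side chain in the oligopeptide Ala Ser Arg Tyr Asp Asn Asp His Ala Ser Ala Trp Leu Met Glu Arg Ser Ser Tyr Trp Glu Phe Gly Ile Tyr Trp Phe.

Serine (S), threonine (T), and tyrosine (Y) each carry a hydroxyl group on the side chain.
Matching residues: Ser2, Tyr4, Ser10, Ser17, Ser18, Tyr19, Tyr25.

7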